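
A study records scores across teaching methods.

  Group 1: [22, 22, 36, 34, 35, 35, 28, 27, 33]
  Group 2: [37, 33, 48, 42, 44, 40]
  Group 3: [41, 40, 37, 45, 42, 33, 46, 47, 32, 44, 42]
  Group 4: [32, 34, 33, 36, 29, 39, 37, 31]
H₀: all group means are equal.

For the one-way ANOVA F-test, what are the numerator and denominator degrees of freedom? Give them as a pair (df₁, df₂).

k = 4 groups, N = 34 total
df = (k−1, N−k) = (4−1, 34−4) = (3, 30)

degrees of freedom = [3, 30]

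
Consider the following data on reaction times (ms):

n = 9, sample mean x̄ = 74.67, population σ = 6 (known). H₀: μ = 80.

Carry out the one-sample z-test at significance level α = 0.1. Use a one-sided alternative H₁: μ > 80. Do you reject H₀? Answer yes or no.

reject H₀: no

SE = σ/√n = 6/√9 = 2.0000
z = (x̄−μ₀)/SE = (74.67−80)/2.0000 = -2.6650
p-value (one-sided, H₁ greater) = 0.99615
At α=0.1: p ≥ α → fail to reject H₀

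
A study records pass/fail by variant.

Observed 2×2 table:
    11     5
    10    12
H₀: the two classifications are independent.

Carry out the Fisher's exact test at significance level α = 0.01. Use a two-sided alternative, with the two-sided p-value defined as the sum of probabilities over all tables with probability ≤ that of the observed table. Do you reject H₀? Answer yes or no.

reject H₀: no

Margins: r₁=16, r₂=22, c₁=21, c₂=17, n=38
p_obs = C(16,11)·C(22,10)/C(38,21); sum pmf over tables with pmf ≤ p_obs
p-value (two-sided) = 0.19716
At α=0.01: p ≥ α → fail to reject H₀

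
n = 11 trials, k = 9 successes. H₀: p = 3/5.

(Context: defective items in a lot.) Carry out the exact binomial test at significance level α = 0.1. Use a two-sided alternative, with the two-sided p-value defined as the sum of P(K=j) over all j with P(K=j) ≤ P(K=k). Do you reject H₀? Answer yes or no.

Exact binomial: n=11, k=9, p₀=3/5=0.6000
P(X=j) = C(n,j)·p₀^j·(1−p₀)^(n−j); p = Σ P(X=j) over j with P(X=j) ≤ P(X=9)
p-value (two-sided) = 0.21827
At α=0.1: p ≥ α → fail to reject H₀

reject H₀: no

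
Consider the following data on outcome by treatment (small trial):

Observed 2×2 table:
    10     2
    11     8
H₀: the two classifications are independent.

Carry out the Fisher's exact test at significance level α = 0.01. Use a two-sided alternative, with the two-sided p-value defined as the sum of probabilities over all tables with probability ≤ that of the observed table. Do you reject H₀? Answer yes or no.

reject H₀: no

Margins: r₁=12, r₂=19, c₁=21, c₂=10, n=31
p_obs = C(12,10)·C(19,11)/C(31,21); sum pmf over tables with pmf ≤ p_obs
p-value (two-sided) = 0.23961
At α=0.01: p ≥ α → fail to reject H₀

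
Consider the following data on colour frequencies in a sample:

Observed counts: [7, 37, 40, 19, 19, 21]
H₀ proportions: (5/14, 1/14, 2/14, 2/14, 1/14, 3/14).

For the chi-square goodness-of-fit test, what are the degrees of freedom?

degrees of freedom = 5

df = k − 1 = 6 − 1 = 5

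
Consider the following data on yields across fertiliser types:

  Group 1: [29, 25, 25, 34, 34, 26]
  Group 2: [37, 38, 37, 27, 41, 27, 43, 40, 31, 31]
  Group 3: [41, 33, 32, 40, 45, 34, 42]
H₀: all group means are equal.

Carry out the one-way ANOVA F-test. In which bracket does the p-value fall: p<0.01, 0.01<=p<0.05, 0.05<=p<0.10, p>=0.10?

p-value bracket: 0.01<=p<0.05

Group means [28.83, 35.20, 38.14], grand mean 34.435
SSB = Σnᵢ(x̄ᵢ−x̄)² = 290.362; SSW = ΣΣ(x−x̄ᵢ)² = 547.290
MSB = 290.362/2 = 145.1808; MSW = 547.290/20 = 27.3645
F = MSB/MSW = 5.3054
df = (2, 20)
p-value (upper-tail) = 0.01418
→ bracket: 0.01<=p<0.05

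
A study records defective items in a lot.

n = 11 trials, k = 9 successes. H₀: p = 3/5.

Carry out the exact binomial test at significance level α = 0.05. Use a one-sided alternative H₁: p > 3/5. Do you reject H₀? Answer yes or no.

Exact binomial: n=11, k=9, p₀=3/5=0.6000
P(X≥9) from Σ C(n,i)·p₀^i·(1−p₀)^(n−i)
p-value (one-sided, H₁ greater) = 0.11892
At α=0.05: p ≥ α → fail to reject H₀

reject H₀: no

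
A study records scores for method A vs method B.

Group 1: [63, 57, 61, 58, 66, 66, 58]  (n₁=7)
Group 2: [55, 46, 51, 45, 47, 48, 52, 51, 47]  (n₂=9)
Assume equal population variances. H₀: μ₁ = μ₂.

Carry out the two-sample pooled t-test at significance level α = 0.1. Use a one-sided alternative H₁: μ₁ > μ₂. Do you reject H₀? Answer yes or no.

reject H₀: yes

x̄₁=61.286, s₁=3.817, n₁=7
x̄₂=49.111, s₂=3.296, n₂=9
s_p² = [6·3.817² + 8·3.296²]/14 = 12.4512
SE = √(s_p²·(1/7+1/9)) = 1.7783
t = (61.286−49.111)/1.7783 = 6.8463
df = 14
p-value (one-sided, H₁ greater) = 0.00000
At α=0.1: p < α → reject H₀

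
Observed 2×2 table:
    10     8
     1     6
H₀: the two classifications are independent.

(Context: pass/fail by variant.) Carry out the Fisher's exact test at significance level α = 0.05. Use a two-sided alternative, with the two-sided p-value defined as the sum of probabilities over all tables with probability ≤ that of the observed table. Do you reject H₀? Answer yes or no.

reject H₀: no

Margins: r₁=18, r₂=7, c₁=11, c₂=14, n=25
p_obs = C(18,10)·C(7,1)/C(25,11); sum pmf over tables with pmf ≤ p_obs
p-value (two-sided) = 0.09000
At α=0.05: p ≥ α → fail to reject H₀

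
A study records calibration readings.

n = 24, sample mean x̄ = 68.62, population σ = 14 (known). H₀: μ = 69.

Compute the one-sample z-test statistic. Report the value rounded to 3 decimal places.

test statistic = -0.133

SE = σ/√n = 14/√24 = 2.8577
z = (x̄−μ₀)/SE = (68.62−69)/2.8577 = -0.1330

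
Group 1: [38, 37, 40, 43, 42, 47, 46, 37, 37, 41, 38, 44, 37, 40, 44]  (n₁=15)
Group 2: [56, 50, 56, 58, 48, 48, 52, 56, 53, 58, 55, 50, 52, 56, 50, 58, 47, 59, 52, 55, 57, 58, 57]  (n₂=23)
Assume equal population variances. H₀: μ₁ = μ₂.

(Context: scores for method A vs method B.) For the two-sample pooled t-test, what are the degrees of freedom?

degrees of freedom = 36

df = n₁ + n₂ − 2 = 15 + 23 − 2 = 36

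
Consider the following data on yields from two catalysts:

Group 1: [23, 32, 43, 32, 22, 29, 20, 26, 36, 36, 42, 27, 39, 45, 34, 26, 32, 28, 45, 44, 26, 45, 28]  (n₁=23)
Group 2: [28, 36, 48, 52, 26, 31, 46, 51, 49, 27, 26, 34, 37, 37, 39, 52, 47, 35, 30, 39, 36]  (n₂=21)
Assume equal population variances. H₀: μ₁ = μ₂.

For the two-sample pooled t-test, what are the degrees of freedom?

degrees of freedom = 42

df = n₁ + n₂ − 2 = 23 + 21 − 2 = 42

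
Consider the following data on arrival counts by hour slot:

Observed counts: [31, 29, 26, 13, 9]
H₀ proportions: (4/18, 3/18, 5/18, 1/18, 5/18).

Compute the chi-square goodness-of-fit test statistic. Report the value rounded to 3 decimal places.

test statistic = 32.164

n = 108; E_i = n·p_i = [24.00, 18.00, 30.00, 6.00, 30.00]
χ² = (31−24.00)²/24.00 + (29−18.00)²/18.00 + (26−30.00)²/30.00 + (13−6.00)²/6.00 + (9−30.00)²/30.00 = 32.1639
df = 4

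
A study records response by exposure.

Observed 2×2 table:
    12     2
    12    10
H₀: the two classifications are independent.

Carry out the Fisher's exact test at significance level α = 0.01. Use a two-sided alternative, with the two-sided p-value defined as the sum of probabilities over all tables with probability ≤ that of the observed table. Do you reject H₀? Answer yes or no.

Margins: r₁=14, r₂=22, c₁=24, c₂=12, n=36
p_obs = C(14,12)·C(22,12)/C(36,24); sum pmf over tables with pmf ≤ p_obs
p-value (two-sided) = 0.07562
At α=0.01: p ≥ α → fail to reject H₀

reject H₀: no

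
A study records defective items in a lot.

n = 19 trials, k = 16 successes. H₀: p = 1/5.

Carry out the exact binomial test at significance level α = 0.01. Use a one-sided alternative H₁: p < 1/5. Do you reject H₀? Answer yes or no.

Exact binomial: n=19, k=16, p₀=1/5=0.2000
P(X≤16) from Σ C(n,i)·p₀^i·(1−p₀)^(n−i)
p-value (one-sided, H₁ less) = 1.00000
At α=0.01: p ≥ α → fail to reject H₀

reject H₀: no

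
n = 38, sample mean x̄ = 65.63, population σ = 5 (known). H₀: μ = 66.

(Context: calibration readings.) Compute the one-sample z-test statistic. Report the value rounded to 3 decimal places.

SE = σ/√n = 5/√38 = 0.8111
z = (x̄−μ₀)/SE = (65.63−66)/0.8111 = -0.4562

test statistic = -0.456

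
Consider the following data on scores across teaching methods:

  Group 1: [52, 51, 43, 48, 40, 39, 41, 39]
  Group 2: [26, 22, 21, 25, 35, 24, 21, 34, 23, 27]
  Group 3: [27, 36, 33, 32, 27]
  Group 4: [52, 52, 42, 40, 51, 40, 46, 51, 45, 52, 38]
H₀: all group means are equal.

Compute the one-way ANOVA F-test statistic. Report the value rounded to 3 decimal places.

Group means [44.12, 25.80, 31.00, 46.27], grand mean 37.500
SSB = Σnᵢ(x̄ᵢ−x̄)² = 2777.843; SSW = ΣΣ(x−x̄ᵢ)² = 802.657
MSB = 2777.843/3 = 925.9477; MSW = 802.657/30 = 26.7552
F = MSB/MSW = 34.6081
df = (3, 30)

test statistic = 34.608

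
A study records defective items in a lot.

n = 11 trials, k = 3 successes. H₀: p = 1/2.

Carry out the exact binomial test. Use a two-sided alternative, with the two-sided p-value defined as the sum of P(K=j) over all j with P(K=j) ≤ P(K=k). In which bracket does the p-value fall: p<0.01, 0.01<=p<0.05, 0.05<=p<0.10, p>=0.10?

Exact binomial: n=11, k=3, p₀=1/2=0.5000
P(X=j) = C(n,j)·p₀^j·(1−p₀)^(n−j); p = Σ P(X=j) over j with P(X=j) ≤ P(X=3)
p-value (two-sided) = 0.22656
→ bracket: p>=0.10

p-value bracket: p>=0.10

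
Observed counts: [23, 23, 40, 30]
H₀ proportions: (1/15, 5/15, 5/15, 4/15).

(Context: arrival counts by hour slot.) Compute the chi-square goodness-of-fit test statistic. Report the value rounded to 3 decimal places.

test statistic = 36.560

n = 116; E_i = n·p_i = [7.73, 38.67, 38.67, 30.93]
χ² = (23−7.73)²/7.73 + (23−38.67)²/38.67 + (40−38.67)²/38.67 + (30−30.93)²/30.93 = 36.5603
df = 3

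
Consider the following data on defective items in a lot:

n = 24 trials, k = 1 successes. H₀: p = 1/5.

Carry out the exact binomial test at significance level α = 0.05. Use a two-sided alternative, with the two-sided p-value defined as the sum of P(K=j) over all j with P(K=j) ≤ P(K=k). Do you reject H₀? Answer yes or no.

reject H₀: no

Exact binomial: n=24, k=1, p₀=1/5=0.2000
P(X=j) = C(n,j)·p₀^j·(1−p₀)^(n−j); p = Σ P(X=j) over j with P(X=j) ≤ P(X=1)
p-value (two-sided) = 0.06923
At α=0.05: p ≥ α → fail to reject H₀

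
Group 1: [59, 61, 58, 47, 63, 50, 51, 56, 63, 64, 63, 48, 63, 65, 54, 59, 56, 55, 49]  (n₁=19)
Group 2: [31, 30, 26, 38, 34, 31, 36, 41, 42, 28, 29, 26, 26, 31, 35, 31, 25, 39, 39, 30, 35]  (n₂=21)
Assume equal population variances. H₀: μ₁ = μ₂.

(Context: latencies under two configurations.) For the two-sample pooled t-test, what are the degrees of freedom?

df = n₁ + n₂ − 2 = 19 + 21 − 2 = 38

degrees of freedom = 38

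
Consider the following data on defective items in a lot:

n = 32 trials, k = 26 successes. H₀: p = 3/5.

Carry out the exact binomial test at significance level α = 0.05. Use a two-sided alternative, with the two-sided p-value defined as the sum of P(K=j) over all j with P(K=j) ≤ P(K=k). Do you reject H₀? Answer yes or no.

Exact binomial: n=32, k=26, p₀=3/5=0.6000
P(X=j) = C(n,j)·p₀^j·(1−p₀)^(n−j); p = Σ P(X=j) over j with P(X=j) ≤ P(X=26)
p-value (two-sided) = 0.01755
At α=0.05: p < α → reject H₀

reject H₀: yes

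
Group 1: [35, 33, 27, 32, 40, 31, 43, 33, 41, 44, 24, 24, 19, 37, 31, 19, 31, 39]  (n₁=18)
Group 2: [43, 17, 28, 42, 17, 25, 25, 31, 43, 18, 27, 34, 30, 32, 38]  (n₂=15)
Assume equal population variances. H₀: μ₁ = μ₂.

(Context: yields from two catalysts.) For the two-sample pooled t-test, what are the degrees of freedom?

degrees of freedom = 31

df = n₁ + n₂ − 2 = 18 + 15 − 2 = 31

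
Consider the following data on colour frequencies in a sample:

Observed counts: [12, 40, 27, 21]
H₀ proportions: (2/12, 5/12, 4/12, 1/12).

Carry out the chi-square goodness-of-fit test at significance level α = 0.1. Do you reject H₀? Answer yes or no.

n = 100; E_i = n·p_i = [16.67, 41.67, 33.33, 8.33]
χ² = (12−16.67)²/16.67 + (40−41.67)²/41.67 + (27−33.33)²/33.33 + (21−8.33)²/8.33 = 21.8300
df = 3
p-value (upper-tail) = 0.00007
At α=0.1: p < α → reject H₀

reject H₀: yes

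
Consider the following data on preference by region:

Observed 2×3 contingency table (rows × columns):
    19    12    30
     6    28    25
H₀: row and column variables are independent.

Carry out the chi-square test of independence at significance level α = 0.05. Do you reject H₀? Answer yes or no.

Row totals [61, 59], col totals [25, 40, 55], n=120
χ² = (19−12.71)²/12.71 + (12−20.33)²/20.33 + (30−27.96)²/27.96 + (6−12.29)²/12.29 + (28−19.67)²/19.67 + (25−27.04)²/27.04 = 13.5850
df = 2
p-value (upper-tail) = 0.00112
At α=0.05: p < α → reject H₀

reject H₀: yes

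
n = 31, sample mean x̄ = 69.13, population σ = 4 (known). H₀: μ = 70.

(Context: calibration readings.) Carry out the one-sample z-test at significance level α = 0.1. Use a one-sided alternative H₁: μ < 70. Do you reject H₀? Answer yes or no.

reject H₀: no

SE = σ/√n = 4/√31 = 0.7184
z = (x̄−μ₀)/SE = (69.13−70)/0.7184 = -1.2110
p-value (one-sided, H₁ less) = 0.11295
At α=0.1: p ≥ α → fail to reject H₀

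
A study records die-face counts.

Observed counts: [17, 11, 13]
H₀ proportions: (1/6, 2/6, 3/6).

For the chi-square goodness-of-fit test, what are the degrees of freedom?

degrees of freedom = 2

df = k − 1 = 3 − 1 = 2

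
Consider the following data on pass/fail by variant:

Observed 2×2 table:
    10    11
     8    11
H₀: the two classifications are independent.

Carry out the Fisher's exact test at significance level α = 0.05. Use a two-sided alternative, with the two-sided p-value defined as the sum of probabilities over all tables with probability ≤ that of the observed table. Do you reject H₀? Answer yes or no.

reject H₀: no

Margins: r₁=21, r₂=19, c₁=18, c₂=22, n=40
p_obs = C(21,10)·C(19,8)/C(40,18); sum pmf over tables with pmf ≤ p_obs
p-value (two-sided) = 0.76052
At α=0.05: p ≥ α → fail to reject H₀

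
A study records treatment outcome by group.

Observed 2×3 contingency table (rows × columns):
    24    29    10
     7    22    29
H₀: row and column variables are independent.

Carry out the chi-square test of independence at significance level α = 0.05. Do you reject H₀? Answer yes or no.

Row totals [63, 58], col totals [31, 51, 39], n=121
χ² = (24−16.14)²/16.14 + (29−26.55)²/26.55 + (10−20.31)²/20.31 + (7−14.86)²/14.86 + (22−24.45)²/24.45 + (29−18.69)²/18.69 = 19.3662
df = 2
p-value (upper-tail) = 0.00006
At α=0.05: p < α → reject H₀

reject H₀: yes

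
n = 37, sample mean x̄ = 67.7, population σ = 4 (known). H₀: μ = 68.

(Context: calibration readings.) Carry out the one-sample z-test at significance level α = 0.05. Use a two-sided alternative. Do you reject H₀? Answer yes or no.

reject H₀: no

SE = σ/√n = 4/√37 = 0.6576
z = (x̄−μ₀)/SE = (67.7−68)/0.6576 = -0.4562
p-value (two-sided) = 0.64824
At α=0.05: p ≥ α → fail to reject H₀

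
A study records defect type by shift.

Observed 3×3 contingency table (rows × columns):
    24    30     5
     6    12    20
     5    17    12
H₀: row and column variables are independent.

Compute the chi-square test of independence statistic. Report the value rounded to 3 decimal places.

Row totals [59, 38, 34], col totals [35, 59, 37], n=131
χ² = (24−15.76)²/15.76 + (30−26.57)²/26.57 + (5−16.66)²/16.66 + (6−10.15)²/10.15 + (12−17.11)²/17.11 + (20−10.73)²/10.73 + (5−9.08)²/9.08 + (17−15.31)²/15.31 + (12−9.60)²/9.60 = 26.7591
df = 4

test statistic = 26.759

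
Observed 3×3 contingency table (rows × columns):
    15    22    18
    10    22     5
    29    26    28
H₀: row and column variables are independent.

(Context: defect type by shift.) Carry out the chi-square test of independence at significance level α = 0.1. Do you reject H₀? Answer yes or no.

Row totals [55, 37, 83], col totals [54, 70, 51], n=175
χ² = (15−16.97)²/16.97 + (22−22.00)²/22.00 + (18−16.03)²/16.03 + (10−11.42)²/11.42 + (22−14.80)²/14.80 + (5−10.78)²/10.78 + (29−25.61)²/25.61 + (26−33.20)²/33.20 + (28−24.19)²/24.19 = 9.8618
df = 4
p-value (upper-tail) = 0.04282
At α=0.1: p < α → reject H₀

reject H₀: yes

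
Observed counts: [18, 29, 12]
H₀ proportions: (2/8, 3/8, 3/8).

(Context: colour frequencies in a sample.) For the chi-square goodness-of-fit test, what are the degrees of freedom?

df = k − 1 = 3 − 1 = 2

degrees of freedom = 2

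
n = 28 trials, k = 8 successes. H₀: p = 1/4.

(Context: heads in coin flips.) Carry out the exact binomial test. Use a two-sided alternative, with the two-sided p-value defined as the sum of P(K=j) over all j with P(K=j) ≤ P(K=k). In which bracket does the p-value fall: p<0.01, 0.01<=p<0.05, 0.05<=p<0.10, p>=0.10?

p-value bracket: p>=0.10

Exact binomial: n=28, k=8, p₀=1/4=0.2500
P(X=j) = C(n,j)·p₀^j·(1−p₀)^(n−j); p = Σ P(X=j) over j with P(X=j) ≤ P(X=8)
p-value (two-sided) = 0.66405
→ bracket: p>=0.10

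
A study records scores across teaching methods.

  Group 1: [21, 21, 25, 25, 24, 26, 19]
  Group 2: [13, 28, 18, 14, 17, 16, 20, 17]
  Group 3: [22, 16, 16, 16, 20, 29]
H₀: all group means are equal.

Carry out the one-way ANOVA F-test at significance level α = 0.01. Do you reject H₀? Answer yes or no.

reject H₀: no

Group means [23.00, 17.88, 19.83], grand mean 20.143
SSB = Σnᵢ(x̄ᵢ−x̄)² = 98.863; SSW = ΣΣ(x−x̄ᵢ)² = 325.708
MSB = 98.863/2 = 49.4315; MSW = 325.708/18 = 18.0949
F = MSB/MSW = 2.7318
df = (2, 18)
p-value (upper-tail) = 0.09202
At α=0.01: p ≥ α → fail to reject H₀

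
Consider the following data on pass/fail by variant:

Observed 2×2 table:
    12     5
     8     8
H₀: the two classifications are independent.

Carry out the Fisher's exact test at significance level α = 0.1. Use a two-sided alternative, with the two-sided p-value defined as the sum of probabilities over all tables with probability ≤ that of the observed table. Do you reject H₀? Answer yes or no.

reject H₀: no

Margins: r₁=17, r₂=16, c₁=20, c₂=13, n=33
p_obs = C(17,12)·C(16,8)/C(33,20); sum pmf over tables with pmf ≤ p_obs
p-value (two-sided) = 0.29600
At α=0.1: p ≥ α → fail to reject H₀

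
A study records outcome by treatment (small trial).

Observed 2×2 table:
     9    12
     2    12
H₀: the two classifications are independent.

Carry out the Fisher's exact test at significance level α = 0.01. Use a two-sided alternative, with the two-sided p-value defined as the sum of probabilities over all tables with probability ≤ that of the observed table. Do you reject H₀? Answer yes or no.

Margins: r₁=21, r₂=14, c₁=11, c₂=24, n=35
p_obs = C(21,9)·C(14,2)/C(35,11); sum pmf over tables with pmf ≤ p_obs
p-value (two-sided) = 0.13665
At α=0.01: p ≥ α → fail to reject H₀

reject H₀: no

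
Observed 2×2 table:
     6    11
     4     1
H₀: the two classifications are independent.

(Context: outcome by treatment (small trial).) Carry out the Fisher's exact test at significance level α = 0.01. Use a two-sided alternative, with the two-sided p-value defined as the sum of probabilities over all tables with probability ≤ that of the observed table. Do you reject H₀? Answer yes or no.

Margins: r₁=17, r₂=5, c₁=10, c₂=12, n=22
p_obs = C(17,6)·C(5,4)/C(22,10); sum pmf over tables with pmf ≤ p_obs
p-value (two-sided) = 0.13534
At α=0.01: p ≥ α → fail to reject H₀

reject H₀: no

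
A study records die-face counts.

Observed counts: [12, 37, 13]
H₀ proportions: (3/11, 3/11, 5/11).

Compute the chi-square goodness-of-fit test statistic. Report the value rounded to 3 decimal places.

test statistic = 33.475

n = 62; E_i = n·p_i = [16.91, 16.91, 28.18]
χ² = (12−16.91)²/16.91 + (37−16.91)²/16.91 + (13−28.18)²/28.18 = 33.4753
df = 2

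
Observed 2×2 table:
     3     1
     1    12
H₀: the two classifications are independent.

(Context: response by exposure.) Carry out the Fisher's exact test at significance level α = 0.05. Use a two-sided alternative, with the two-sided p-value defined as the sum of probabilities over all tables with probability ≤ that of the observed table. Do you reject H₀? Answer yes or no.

reject H₀: yes

Margins: r₁=4, r₂=13, c₁=4, c₂=13, n=17
p_obs = C(4,3)·C(13,1)/C(17,4); sum pmf over tables with pmf ≤ p_obs
p-value (two-sided) = 0.02227
At α=0.05: p < α → reject H₀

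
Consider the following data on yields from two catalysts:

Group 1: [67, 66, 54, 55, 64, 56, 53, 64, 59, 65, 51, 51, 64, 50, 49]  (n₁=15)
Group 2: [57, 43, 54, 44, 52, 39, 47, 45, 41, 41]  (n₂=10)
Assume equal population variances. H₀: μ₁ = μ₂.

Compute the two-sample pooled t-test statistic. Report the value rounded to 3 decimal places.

test statistic = 4.446

x̄₁=57.867, s₁=6.545, n₁=15
x̄₂=46.300, s₂=6.093, n₂=10
s_p² = [14·6.545² + 9·6.093²]/23 = 40.6014
SE = √(s_p²·(1/15+1/10)) = 2.6013
t = (57.867−46.300)/2.6013 = 4.4464
df = 23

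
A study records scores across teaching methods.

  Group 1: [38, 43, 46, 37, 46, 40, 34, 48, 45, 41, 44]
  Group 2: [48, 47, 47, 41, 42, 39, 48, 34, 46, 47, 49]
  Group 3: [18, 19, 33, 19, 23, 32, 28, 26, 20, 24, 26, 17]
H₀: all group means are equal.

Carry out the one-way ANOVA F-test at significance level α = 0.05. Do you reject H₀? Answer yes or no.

Group means [42.00, 44.36, 23.75], grand mean 36.324
SSB = Σnᵢ(x̄ᵢ−x̄)² = 2962.646; SSW = ΣΣ(x−x̄ᵢ)² = 736.795
MSB = 2962.646/2 = 1481.3229; MSW = 736.795/31 = 23.7676
F = MSB/MSW = 62.3253
df = (2, 31)
p-value (upper-tail) = 0.00000
At α=0.05: p < α → reject H₀

reject H₀: yes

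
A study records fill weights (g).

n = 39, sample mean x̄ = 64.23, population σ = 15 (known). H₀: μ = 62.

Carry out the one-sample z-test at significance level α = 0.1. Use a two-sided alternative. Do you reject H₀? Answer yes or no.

reject H₀: no

SE = σ/√n = 15/√39 = 2.4019
z = (x̄−μ₀)/SE = (64.23−62)/2.4019 = 0.9284
p-value (two-sided) = 0.35319
At α=0.1: p ≥ α → fail to reject H₀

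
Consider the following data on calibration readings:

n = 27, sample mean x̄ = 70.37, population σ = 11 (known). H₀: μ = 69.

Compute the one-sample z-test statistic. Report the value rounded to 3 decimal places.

test statistic = 0.647

SE = σ/√n = 11/√27 = 2.1170
z = (x̄−μ₀)/SE = (70.37−69)/2.1170 = 0.6472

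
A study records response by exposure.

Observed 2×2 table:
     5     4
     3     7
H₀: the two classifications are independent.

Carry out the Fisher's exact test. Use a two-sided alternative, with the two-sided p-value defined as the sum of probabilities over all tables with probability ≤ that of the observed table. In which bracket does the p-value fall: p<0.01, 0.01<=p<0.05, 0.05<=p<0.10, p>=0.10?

Margins: r₁=9, r₂=10, c₁=8, c₂=11, n=19
p_obs = C(9,5)·C(10,3)/C(19,8); sum pmf over tables with pmf ≤ p_obs
p-value (two-sided) = 0.36985
→ bracket: p>=0.10

p-value bracket: p>=0.10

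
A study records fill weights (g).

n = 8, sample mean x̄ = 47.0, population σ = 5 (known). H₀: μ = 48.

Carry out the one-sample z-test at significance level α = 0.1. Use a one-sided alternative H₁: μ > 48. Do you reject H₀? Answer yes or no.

reject H₀: no

SE = σ/√n = 5/√8 = 1.7678
z = (x̄−μ₀)/SE = (47.0−48)/1.7678 = -0.5657
p-value (one-sided, H₁ greater) = 0.71420
At α=0.1: p ≥ α → fail to reject H₀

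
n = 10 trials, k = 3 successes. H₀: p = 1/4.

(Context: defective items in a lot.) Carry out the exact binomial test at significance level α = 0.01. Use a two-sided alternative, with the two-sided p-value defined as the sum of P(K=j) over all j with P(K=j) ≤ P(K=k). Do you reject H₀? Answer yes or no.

Exact binomial: n=10, k=3, p₀=1/4=0.2500
P(X=j) = C(n,j)·p₀^j·(1−p₀)^(n−j); p = Σ P(X=j) over j with P(X=j) ≤ P(X=3)
p-value (two-sided) = 0.71843
At α=0.01: p ≥ α → fail to reject H₀

reject H₀: no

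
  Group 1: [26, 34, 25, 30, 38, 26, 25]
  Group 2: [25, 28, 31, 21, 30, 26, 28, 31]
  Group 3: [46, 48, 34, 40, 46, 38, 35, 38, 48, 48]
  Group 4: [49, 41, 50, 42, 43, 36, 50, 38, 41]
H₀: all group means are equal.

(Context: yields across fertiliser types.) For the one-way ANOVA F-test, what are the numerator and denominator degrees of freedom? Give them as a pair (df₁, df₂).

degrees of freedom = [3, 30]

k = 4 groups, N = 34 total
df = (k−1, N−k) = (4−1, 34−4) = (3, 30)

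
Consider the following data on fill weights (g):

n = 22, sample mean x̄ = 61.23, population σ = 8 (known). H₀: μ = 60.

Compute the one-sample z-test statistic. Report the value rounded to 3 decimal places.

test statistic = 0.721

SE = σ/√n = 8/√22 = 1.7056
z = (x̄−μ₀)/SE = (61.23−60)/1.7056 = 0.7212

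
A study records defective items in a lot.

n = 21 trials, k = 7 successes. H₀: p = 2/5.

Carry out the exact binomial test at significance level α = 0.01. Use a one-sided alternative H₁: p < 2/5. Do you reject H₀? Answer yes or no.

reject H₀: no

Exact binomial: n=21, k=7, p₀=2/5=0.4000
P(X≤7) from Σ C(n,i)·p₀^i·(1−p₀)^(n−i)
p-value (one-sided, H₁ less) = 0.34954
At α=0.01: p ≥ α → fail to reject H₀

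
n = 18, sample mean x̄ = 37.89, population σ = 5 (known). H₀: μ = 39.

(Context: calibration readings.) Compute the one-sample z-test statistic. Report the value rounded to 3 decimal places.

SE = σ/√n = 5/√18 = 1.1785
z = (x̄−μ₀)/SE = (37.89−39)/1.1785 = -0.9419

test statistic = -0.942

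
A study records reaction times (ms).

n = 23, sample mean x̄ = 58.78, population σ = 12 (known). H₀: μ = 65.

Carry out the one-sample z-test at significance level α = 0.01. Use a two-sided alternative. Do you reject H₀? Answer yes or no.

SE = σ/√n = 12/√23 = 2.5022
z = (x̄−μ₀)/SE = (58.78−65)/2.5022 = -2.4858
p-value (two-sided) = 0.01292
At α=0.01: p ≥ α → fail to reject H₀

reject H₀: no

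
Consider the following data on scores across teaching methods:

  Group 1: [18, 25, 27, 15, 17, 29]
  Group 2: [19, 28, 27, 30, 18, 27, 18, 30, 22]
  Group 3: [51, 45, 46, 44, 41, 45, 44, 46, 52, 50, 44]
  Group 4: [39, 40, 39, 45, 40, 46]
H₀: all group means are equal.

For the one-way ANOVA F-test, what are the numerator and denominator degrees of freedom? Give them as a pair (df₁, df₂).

k = 4 groups, N = 32 total
df = (k−1, N−k) = (4−1, 32−4) = (3, 28)

degrees of freedom = [3, 28]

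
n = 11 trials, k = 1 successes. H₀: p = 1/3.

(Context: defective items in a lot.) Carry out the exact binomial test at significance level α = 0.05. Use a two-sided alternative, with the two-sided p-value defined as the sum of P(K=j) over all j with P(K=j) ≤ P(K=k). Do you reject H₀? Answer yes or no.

reject H₀: no

Exact binomial: n=11, k=1, p₀=1/3=0.3333
P(X=j) = C(n,j)·p₀^j·(1−p₀)^(n−j); p = Σ P(X=j) over j with P(X=j) ≤ P(X=1)
p-value (two-sided) = 0.11378
At α=0.05: p ≥ α → fail to reject H₀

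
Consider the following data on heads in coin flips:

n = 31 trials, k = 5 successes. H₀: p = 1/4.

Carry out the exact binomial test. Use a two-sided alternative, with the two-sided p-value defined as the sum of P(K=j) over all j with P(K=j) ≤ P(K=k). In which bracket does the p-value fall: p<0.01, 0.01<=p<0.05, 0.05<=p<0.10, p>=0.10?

p-value bracket: p>=0.10

Exact binomial: n=31, k=5, p₀=1/4=0.2500
P(X=j) = C(n,j)·p₀^j·(1−p₀)^(n−j); p = Σ P(X=j) over j with P(X=j) ≤ P(X=5)
p-value (two-sided) = 0.30486
→ bracket: p>=0.10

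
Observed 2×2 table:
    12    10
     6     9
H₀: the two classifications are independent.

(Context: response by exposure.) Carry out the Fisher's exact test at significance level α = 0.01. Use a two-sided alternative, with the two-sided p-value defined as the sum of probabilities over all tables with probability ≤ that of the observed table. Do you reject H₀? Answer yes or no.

Margins: r₁=22, r₂=15, c₁=18, c₂=19, n=37
p_obs = C(22,12)·C(15,6)/C(37,18); sum pmf over tables with pmf ≤ p_obs
p-value (two-sided) = 0.50768
At α=0.01: p ≥ α → fail to reject H₀

reject H₀: no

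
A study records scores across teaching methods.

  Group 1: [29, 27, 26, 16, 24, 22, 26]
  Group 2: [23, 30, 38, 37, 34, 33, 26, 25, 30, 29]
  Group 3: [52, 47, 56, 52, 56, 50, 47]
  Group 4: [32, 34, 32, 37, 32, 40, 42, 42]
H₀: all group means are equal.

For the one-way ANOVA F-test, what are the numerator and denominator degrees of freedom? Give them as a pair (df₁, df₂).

degrees of freedom = [3, 28]

k = 4 groups, N = 32 total
df = (k−1, N−k) = (4−1, 32−4) = (3, 28)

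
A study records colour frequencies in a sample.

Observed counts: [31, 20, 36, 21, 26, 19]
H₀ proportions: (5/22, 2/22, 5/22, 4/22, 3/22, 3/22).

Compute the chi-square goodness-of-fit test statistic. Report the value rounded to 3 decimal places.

n = 153; E_i = n·p_i = [34.77, 13.91, 34.77, 27.82, 20.86, 20.86]
χ² = (31−34.77)²/34.77 + (20−13.91)²/13.91 + (36−34.77)²/34.77 + (21−27.82)²/27.82 + (26−20.86)²/20.86 + (19−20.86)²/20.86 = 6.2220
df = 5

test statistic = 6.222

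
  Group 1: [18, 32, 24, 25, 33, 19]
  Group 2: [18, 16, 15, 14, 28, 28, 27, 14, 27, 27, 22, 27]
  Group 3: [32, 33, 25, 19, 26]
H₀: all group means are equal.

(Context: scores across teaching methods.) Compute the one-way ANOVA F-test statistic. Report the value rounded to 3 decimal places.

Group means [25.17, 21.92, 27.00], grand mean 23.870
SSB = Σnᵢ(x̄ᵢ−x̄)² = 104.859; SSW = ΣΣ(x−x̄ᵢ)² = 729.750
MSB = 104.859/2 = 52.4293; MSW = 729.750/20 = 36.4875
F = MSB/MSW = 1.4369
df = (2, 20)

test statistic = 1.437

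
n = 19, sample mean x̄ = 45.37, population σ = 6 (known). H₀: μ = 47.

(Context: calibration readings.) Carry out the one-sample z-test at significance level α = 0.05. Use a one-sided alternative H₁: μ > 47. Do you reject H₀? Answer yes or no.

SE = σ/√n = 6/√19 = 1.3765
z = (x̄−μ₀)/SE = (45.37−47)/1.3765 = -1.1842
p-value (one-sided, H₁ greater) = 0.88183
At α=0.05: p ≥ α → fail to reject H₀

reject H₀: no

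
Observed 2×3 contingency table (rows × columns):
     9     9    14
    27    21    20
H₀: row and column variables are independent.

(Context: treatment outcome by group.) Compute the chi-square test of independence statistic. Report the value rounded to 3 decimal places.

test statistic = 2.182

Row totals [32, 68], col totals [36, 30, 34], n=100
χ² = (9−11.52)²/11.52 + (9−9.60)²/9.60 + (14−10.88)²/10.88 + (27−24.48)²/24.48 + (21−20.40)²/20.40 + (20−23.12)²/23.12 = 2.1816
df = 2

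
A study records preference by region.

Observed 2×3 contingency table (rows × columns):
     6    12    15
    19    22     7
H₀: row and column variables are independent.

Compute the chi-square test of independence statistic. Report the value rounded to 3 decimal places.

Row totals [33, 48], col totals [25, 34, 22], n=81
χ² = (6−10.19)²/10.19 + (12−13.85)²/13.85 + (15−8.96)²/8.96 + (19−14.81)²/14.81 + (22−20.15)²/20.15 + (7−13.04)²/13.04 = 10.1817
df = 2

test statistic = 10.182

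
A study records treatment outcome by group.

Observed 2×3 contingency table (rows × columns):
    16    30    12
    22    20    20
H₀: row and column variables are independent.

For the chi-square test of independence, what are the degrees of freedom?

degrees of freedom = 2

df = (r−1)(c−1) = (2−1)·(3−1) = 2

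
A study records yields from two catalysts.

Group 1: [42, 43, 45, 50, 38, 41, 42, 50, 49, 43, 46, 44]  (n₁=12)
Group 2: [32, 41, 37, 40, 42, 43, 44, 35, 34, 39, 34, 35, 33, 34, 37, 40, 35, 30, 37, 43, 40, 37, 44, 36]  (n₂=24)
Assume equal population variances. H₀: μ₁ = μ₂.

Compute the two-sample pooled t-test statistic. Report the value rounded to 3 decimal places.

test statistic = 4.948

x̄₁=44.417, s₁=3.753, n₁=12
x̄₂=37.583, s₂=3.977, n₂=24
s_p² = [11·3.753² + 23·3.977²]/34 = 15.2574
SE = √(s_p²·(1/12+1/24)) = 1.3810
t = (44.417−37.583)/1.3810 = 4.9481
df = 34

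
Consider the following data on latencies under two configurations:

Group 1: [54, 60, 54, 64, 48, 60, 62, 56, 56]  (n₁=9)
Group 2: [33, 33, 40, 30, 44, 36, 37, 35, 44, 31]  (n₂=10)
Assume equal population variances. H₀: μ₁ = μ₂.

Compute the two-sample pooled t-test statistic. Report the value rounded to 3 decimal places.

x̄₁=57.111, s₁=4.910, n₁=9
x̄₂=36.300, s₂=4.990, n₂=10
s_p² = [8·4.910² + 9·4.990²]/17 = 24.5288
SE = √(s_p²·(1/9+1/10)) = 2.2756
t = (57.111−36.300)/2.2756 = 9.1454
df = 17

test statistic = 9.145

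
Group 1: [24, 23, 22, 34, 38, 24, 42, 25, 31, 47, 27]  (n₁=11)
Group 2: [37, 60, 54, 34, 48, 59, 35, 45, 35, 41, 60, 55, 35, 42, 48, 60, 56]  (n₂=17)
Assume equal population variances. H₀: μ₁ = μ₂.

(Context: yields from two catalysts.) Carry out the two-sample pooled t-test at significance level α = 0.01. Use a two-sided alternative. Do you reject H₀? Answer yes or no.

x̄₁=30.636, s₁=8.535, n₁=11
x̄₂=47.294, s₂=10.036, n₂=17
s_p² = [10·8.535² + 16·10.036²]/26 = 90.0029
SE = √(s_p²·(1/11+1/17)) = 3.6710
t = (30.636−47.294)/3.6710 = -4.5376
df = 26
p-value (two-sided) = 0.00011
At α=0.01: p < α → reject H₀

reject H₀: yes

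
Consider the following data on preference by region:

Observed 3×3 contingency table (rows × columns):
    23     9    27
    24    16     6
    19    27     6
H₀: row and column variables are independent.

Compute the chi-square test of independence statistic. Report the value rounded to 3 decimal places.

Row totals [59, 46, 52], col totals [66, 52, 39], n=157
χ² = (23−24.80)²/24.80 + (9−19.54)²/19.54 + (27−14.66)²/14.66 + (24−19.34)²/19.34 + (16−15.24)²/15.24 + (6−11.43)²/11.43 + (19−21.86)²/21.86 + (27−17.22)²/17.22 + (6−12.92)²/12.92 = 29.5823
df = 4

test statistic = 29.582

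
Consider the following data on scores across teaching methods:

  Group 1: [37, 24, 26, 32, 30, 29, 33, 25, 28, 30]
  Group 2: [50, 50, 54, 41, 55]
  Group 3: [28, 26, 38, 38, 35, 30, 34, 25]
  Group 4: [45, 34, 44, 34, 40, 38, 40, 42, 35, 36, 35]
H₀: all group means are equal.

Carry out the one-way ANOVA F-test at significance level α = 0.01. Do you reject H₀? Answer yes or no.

reject H₀: yes

Group means [29.40, 50.00, 31.75, 38.45], grand mean 35.912
SSB = Σnᵢ(x̄ᵢ−x̄)² = 1626.108; SSW = ΣΣ(x−x̄ᵢ)² = 612.627
MSB = 1626.108/3 = 542.0360; MSW = 612.627/30 = 20.4209
F = MSB/MSW = 26.5432
df = (3, 30)
p-value (upper-tail) = 0.00000
At α=0.01: p < α → reject H₀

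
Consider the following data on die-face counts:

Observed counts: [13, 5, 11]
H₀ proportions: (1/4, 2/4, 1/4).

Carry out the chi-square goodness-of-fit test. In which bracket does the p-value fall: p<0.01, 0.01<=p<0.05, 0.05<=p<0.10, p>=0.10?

n = 29; E_i = n·p_i = [7.25, 14.50, 7.25]
χ² = (13−7.25)²/7.25 + (5−14.50)²/14.50 + (11−7.25)²/7.25 = 12.7241
df = 2
p-value (upper-tail) = 0.00173
→ bracket: p<0.01

p-value bracket: p<0.01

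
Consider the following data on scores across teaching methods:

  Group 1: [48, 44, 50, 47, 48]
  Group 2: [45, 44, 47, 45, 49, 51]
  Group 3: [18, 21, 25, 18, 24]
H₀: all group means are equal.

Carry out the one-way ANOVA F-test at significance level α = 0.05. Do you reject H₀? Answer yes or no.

Group means [47.40, 46.83, 21.20], grand mean 39.000
SSB = Σnᵢ(x̄ᵢ−x̄)² = 2305.167; SSW = ΣΣ(x−x̄ᵢ)² = 98.833
MSB = 2305.167/2 = 1152.5833; MSW = 98.833/13 = 7.6026
F = MSB/MSW = 151.6046
df = (2, 13)
p-value (upper-tail) = 0.00000
At α=0.05: p < α → reject H₀

reject H₀: yes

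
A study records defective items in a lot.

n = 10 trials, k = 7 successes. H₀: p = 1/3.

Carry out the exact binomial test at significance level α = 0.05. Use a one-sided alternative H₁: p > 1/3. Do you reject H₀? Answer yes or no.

Exact binomial: n=10, k=7, p₀=1/3=0.3333
P(X≥7) from Σ C(n,i)·p₀^i·(1−p₀)^(n−i)
p-value (one-sided, H₁ greater) = 0.01966
At α=0.05: p < α → reject H₀

reject H₀: yes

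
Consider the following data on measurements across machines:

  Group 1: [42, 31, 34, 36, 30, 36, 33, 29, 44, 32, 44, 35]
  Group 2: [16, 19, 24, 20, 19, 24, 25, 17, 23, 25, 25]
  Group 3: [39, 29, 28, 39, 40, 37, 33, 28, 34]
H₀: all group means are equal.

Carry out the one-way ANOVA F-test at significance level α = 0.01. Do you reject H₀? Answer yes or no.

Group means [35.50, 21.55, 34.11], grand mean 30.312
SSB = Σnᵢ(x̄ᵢ−x̄)² = 1298.259; SSW = ΣΣ(x−x̄ᵢ)² = 610.616
MSB = 1298.259/2 = 649.1294; MSW = 610.616/29 = 21.0557
F = MSB/MSW = 30.8291
df = (2, 29)
p-value (upper-tail) = 0.00000
At α=0.01: p < α → reject H₀

reject H₀: yes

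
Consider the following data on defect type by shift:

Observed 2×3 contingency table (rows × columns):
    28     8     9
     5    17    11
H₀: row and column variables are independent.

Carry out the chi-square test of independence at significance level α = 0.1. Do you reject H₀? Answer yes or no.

Row totals [45, 33], col totals [33, 25, 20], n=78
χ² = (28−19.04)²/19.04 + (8−14.42)²/14.42 + (9−11.54)²/11.54 + (5−13.96)²/13.96 + (17−10.58)²/10.58 + (11−8.46)²/8.46 = 18.0514
df = 2
p-value (upper-tail) = 0.00012
At α=0.1: p < α → reject H₀

reject H₀: yes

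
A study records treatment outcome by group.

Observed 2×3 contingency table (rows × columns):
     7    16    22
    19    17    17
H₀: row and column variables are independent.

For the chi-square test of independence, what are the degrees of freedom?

df = (r−1)(c−1) = (2−1)·(3−1) = 2

degrees of freedom = 2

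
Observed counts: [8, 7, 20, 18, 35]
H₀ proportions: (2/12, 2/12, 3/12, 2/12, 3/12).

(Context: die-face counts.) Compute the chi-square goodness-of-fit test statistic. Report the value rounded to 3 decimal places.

test statistic = 15.659

n = 88; E_i = n·p_i = [14.67, 14.67, 22.00, 14.67, 22.00]
χ² = (8−14.67)²/14.67 + (7−14.67)²/14.67 + (20−22.00)²/22.00 + (18−14.67)²/14.67 + (35−22.00)²/22.00 = 15.6591
df = 4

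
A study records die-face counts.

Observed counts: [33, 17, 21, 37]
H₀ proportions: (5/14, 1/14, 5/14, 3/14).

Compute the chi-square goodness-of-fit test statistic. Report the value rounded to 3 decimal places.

n = 108; E_i = n·p_i = [38.57, 7.71, 38.57, 23.14]
χ² = (33−38.57)²/38.57 + (17−7.71)²/7.71 + (21−38.57)²/38.57 + (37−23.14)²/23.14 = 28.2840
df = 3

test statistic = 28.284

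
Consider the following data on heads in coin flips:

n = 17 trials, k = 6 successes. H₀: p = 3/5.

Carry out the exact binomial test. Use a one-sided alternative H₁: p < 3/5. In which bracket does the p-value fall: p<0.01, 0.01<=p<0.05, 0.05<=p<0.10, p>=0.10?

p-value bracket: 0.01<=p<0.05

Exact binomial: n=17, k=6, p₀=3/5=0.6000
P(X≤6) from Σ C(n,i)·p₀^i·(1−p₀)^(n−i)
p-value (one-sided, H₁ less) = 0.03481
→ bracket: 0.01<=p<0.05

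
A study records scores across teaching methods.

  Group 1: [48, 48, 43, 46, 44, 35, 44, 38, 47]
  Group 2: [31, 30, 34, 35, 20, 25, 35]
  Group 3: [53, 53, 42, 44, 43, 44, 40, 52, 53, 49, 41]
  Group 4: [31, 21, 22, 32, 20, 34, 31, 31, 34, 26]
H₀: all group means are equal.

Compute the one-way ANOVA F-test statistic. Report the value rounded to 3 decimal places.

test statistic = 30.909

Group means [43.67, 30.00, 46.73, 28.20], grand mean 37.811
SSB = Σnᵢ(x̄ᵢ−x̄)² = 2533.894; SSW = ΣΣ(x−x̄ᵢ)² = 901.782
MSB = 2533.894/3 = 844.6313; MSW = 901.782/33 = 27.3267
F = MSB/MSW = 30.9086
df = (3, 33)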